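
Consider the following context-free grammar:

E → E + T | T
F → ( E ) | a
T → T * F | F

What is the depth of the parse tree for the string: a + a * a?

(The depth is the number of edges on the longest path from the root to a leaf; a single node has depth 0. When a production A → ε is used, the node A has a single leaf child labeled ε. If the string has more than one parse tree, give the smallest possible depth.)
The grammar is unambiguous; the parse tree of a + a * a is:
E → E + T at the root (depth 0).
  Left E (depth 1) → T (2) → F (3) → a (4).
  Right T (depth 1) → T * F; that T (2) → F (3) → a (4); F (2) → a (3).
The longest root-to-leaf paths have 4 edges.
Depth = 4.

Final answer: 4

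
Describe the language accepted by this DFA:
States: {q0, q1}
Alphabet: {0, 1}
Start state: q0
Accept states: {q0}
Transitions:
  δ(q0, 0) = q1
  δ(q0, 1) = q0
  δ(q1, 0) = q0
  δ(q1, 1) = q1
Analyzing the DFA structure:
Start state: q0
Accept states: {q0}
Interpreting what each state remembers (checking against the transitions):
  q0: an even number of 0s has been read so far
  q1: an odd number of 0s has been read so far
  δ(q0, 0): in q0 (an even number of 0s has been read so far), after reading 0 we have: an odd number of 0s has been read so far → q1
  δ(q0, 1): in q0 (an even number of 0s has been read so far), after reading 1 we have: an even number of 0s has been read so far → q0
  δ(q1, 0): in q1 (an odd number of 0s has been read so far), after reading 0 we have: an even number of 0s has been read so far → q0
  δ(q1, 1): in q1 (an odd number of 0s has been read so far), after reading 1 we have: an odd number of 0s has been read so far → q1
A string is accepted iff it ends in {q0}, i.e. an even number of 0s has been read so far.
Language: All binary strings with an even number of 0s

Final answer: All binary strings with an even number of 0s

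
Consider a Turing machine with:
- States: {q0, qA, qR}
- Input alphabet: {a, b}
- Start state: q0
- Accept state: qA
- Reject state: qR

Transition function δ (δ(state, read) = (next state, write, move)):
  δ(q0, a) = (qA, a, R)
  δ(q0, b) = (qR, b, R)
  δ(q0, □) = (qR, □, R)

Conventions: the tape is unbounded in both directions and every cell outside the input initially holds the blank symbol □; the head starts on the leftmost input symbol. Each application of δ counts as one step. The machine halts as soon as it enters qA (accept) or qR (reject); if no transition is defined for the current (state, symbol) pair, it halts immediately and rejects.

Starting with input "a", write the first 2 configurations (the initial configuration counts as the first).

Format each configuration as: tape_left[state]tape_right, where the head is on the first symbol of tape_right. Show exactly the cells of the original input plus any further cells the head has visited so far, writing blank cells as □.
Step 0: [q0]a (head at position 0)
Step 1: δ(q0, a) = (qA, a, R)  ⊢  a[qA]□ (head at position 1)

Final answer: [q0]a ⊢ a[qA]□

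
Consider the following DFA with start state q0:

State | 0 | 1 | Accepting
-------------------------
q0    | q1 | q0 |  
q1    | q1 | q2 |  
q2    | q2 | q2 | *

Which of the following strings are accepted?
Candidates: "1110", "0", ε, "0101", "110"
"1110": q0 → q0 → q0 → q0 → q1; q1 is not accepting → rejected
"0": q0 → q1; q1 is not accepting → rejected
ε: q0; q0 is not accepting → rejected
"0101": q0 → q1 → q2 → q2 → q2; q2 is accepting → accepted
"110": q0 → q0 → q0 → q1; q1 is not accepting → rejected

Final answer: "0101"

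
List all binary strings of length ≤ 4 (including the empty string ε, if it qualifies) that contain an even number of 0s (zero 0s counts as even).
Checking every binary string of length 0 to 4:
  Length 0: accepted: ε | rejected: (none)
  Length 1: accepted: 1 | rejected: 0
  Length 2: accepted: 00, 11 | rejected: 01, 10
  Length 3: accepted: 001, 010, 100, 111 | rejected: 000, 011, 101, 110
  Length 4: accepted: 0000, 0011, 0101, 0110, 1001, 1010, 1100, 1111 | rejected: 0001, 0010, 0100, 0111, 1000, 1011, 1101, 1110
Total: 16 string(s).

Final answer: ε, 1, 00, 11, 001, 010, 100, 111, 0000, 0011, 0101, 0110, 1001, 1010, 1100, 1111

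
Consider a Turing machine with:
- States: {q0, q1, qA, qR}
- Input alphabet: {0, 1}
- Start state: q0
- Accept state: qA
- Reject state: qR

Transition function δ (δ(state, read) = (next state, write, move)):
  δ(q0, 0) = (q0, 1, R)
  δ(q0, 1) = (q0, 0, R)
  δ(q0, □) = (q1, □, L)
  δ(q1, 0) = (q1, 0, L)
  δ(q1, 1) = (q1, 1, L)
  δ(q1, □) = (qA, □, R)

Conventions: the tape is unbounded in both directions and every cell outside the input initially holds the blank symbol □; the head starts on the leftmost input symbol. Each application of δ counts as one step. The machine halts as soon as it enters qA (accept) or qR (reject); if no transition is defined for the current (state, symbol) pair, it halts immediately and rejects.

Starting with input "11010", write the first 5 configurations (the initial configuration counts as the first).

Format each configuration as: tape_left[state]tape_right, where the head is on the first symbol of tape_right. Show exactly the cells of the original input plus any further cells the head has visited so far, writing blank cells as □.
Step 0: [q0]11010 (head at position 0)
Step 1: δ(q0, 1) = (q0, 0, R)  ⊢  0[q0]1010 (head at position 1)
Step 2: δ(q0, 1) = (q0, 0, R)  ⊢  00[q0]010 (head at position 2)
Step 3: δ(q0, 0) = (q0, 1, R)  ⊢  001[q0]10 (head at position 3)
Step 4: δ(q0, 1) = (q0, 0, R)  ⊢  0010[q0]0 (head at position 4)

Final answer: [q0]11010 ⊢ 0[q0]1010 ⊢ 00[q0]010 ⊢ 001[q0]10 ⊢ 0010[q0]0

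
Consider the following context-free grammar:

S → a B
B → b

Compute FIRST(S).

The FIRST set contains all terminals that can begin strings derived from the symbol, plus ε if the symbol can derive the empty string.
S has the single production S → a B, whose right-hand side begins with the terminal a. So FIRST(S) = {a}.

Final answer: {a}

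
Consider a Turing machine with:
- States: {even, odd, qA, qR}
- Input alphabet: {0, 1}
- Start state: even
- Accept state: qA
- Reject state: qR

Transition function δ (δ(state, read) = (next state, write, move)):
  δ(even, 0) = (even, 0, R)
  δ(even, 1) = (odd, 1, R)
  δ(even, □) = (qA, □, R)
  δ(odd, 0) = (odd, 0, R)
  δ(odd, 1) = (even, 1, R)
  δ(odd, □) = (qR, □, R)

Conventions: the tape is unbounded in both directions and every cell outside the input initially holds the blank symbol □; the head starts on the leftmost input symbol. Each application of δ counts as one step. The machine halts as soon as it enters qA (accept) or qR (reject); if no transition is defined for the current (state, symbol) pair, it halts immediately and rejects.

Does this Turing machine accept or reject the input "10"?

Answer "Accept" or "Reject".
Step 0: [even]10 (head at position 0)
Step 1: δ(even, 1) = (odd, 1, R)  ⊢  1[odd]0 (head at position 1)
Step 2: δ(odd, 0) = (odd, 0, R)  ⊢  10[odd]□ (head at position 2)
Step 3: δ(odd, □) = (qR, □, R)  ⊢  10□[qR]□ (head at position 3)
The machine is in qR, so it halts and rejects.

Final answer: Reject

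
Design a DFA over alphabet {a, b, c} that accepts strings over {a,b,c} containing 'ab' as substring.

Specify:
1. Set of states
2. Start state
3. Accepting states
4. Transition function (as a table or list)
One valid DFA (any DFA recognizing the same language is acceptable):
States: {q0, q1, q2}
Start: q0
Accepting: {q2}
Transitions (accepting states marked with *):
State | a | b | c | Accepting
-----------------------------
q0    | q1 | q0 | q0 |  
q1    | q1 | q2 | q0 |  
q2    | q2 | q2 | q2 | *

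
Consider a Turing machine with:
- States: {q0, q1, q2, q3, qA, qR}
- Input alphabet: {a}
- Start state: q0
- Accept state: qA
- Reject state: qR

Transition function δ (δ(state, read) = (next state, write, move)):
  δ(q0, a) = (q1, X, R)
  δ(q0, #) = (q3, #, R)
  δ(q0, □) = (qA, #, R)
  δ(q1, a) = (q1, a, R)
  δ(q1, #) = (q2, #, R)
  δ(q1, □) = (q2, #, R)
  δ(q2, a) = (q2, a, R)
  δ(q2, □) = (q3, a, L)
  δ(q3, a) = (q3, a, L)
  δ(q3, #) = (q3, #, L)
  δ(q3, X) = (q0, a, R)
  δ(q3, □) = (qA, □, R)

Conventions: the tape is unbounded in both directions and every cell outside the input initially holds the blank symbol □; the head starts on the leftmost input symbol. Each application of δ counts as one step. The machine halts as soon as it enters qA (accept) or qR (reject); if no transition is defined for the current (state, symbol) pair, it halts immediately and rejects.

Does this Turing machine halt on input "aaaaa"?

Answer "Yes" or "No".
Trace (configuration after each step, as tape_left[state]tape_right with head position):
Step 0: [q0]aaaaa (head at position 0)
Step 1: X[q1]aaaa (head 1)
Step 2: Xa[q1]aaa (head 2)
Step 3: Xaa[q1]aa (head 3)
Step 4: Xaaa[q1]a (head 4)
Step 5: Xaaaa[q1]□ (head 5)
Step 6: Xaaaa#[q2]□ (head 6)
Step 7: Xaaaa[q3]#a (head 5)
Step 8: Xaaa[q3]a#a (head 4)
Step 9: Xaa[q3]aa#a (head 3)
Step 10: Xa[q3]aaa#a (head 2)
Step 11: X[q3]aaaa#a (head 1)
Step 12: [q3]Xaaaa#a (head 0)
Step 13: a[q0]aaaa#a (head 1)
Step 14: aX[q1]aaa#a (head 2)
Step 15: aXa[q1]aa#a (head 3)
Step 16: aXaa[q1]a#a (head 4)
Step 17: aXaaa[q1]#a (head 5)
Step 18: aXaaa#[q2]a (head 6)
Step 19: aXaaa#a[q2]□ (head 7)
Step 20: aXaaa#[q3]aa (head 6)
Step 21: aXaaa[q3]#aa (head 5)
Step 22: aXaa[q3]a#aa (head 4)
Step 23: aXa[q3]aa#aa (head 3)
Step 24: aX[q3]aaa#aa (head 2)
Step 25: a[q3]Xaaa#aa (head 1)
Step 26: aa[q0]aaa#aa (head 2)
Step 27: aaX[q1]aa#aa (head 3)
Step 28: aaXa[q1]a#aa (head 4)
Step 29: aaXaa[q1]#aa (head 5)
Step 30: aaXaa#[q2]aa (head 6)
Step 31: aaXaa#a[q2]a (head 7)
Step 32: aaXaa#aa[q2]□ (head 8)
Step 33: aaXaa#a[q3]aa (head 7)
Step 34: aaXaa#[q3]aaa (head 6)
Step 35: aaXaa[q3]#aaa (head 5)
Step 36: aaXa[q3]a#aaa (head 4)
Step 37: aaX[q3]aa#aaa (head 3)
Step 38: aa[q3]Xaa#aaa (head 2)
Step 39: aaa[q0]aa#aaa (head 3)
Step 40: aaaX[q1]a#aaa (head 4)
Step 41: aaaXa[q1]#aaa (head 5)
Step 42: aaaXa#[q2]aaa (head 6)
Step 43: aaaXa#a[q2]aa (head 7)
Step 44: aaaXa#aa[q2]a (head 8)
Step 45: aaaXa#aaa[q2]□ (head 9)
Step 46: aaaXa#aa[q3]aa (head 8)
Step 47: aaaXa#a[q3]aaa (head 7)
Step 48: aaaXa#[q3]aaaa (head 6)
Step 49: aaaXa[q3]#aaaa (head 5)
Step 50: aaaX[q3]a#aaaa (head 4)
Step 51: aaa[q3]Xa#aaaa (head 3)
Step 52: aaaa[q0]a#aaaa (head 4)
Step 53: aaaaX[q1]#aaaa (head 5)
Step 54: aaaaX#[q2]aaaa (head 6)
Step 55: aaaaX#a[q2]aaa (head 7)
Step 56: aaaaX#aa[q2]aa (head 8)
Step 57: aaaaX#aaa[q2]a (head 9)
Step 58: aaaaX#aaaa[q2]□ (head 10)
Step 59: aaaaX#aaa[q3]aa (head 9)
Step 60: aaaaX#aa[q3]aaa (head 8)
Step 61: aaaaX#a[q3]aaaa (head 7)
Step 62: aaaaX#[q3]aaaaa (head 6)
Step 63: aaaaX[q3]#aaaaa (head 5)
Step 64: aaaa[q3]X#aaaaa (head 4)
Step 65: aaaaa[q0]#aaaaa (head 5)
Step 66: aaaaa#[q3]aaaaa (head 6)
Step 67: aaaaa[q3]#aaaaa (head 5)
Step 68: aaaa[q3]a#aaaaa (head 4)
Step 69: aaa[q3]aa#aaaaa (head 3)
Step 70: aa[q3]aaa#aaaaa (head 2)
Step 71: a[q3]aaaa#aaaaa (head 1)
Step 72: [q3]aaaaa#aaaaa (head 0)
Step 73: [q3]□aaaaa#aaaaa (head -1)
Step 74: □[qA]aaaaa#aaaaa (head 0)
The machine is in qA, so it halts and accepts.
It halts after 74 steps.

Final answer: Yes - halts after 74 steps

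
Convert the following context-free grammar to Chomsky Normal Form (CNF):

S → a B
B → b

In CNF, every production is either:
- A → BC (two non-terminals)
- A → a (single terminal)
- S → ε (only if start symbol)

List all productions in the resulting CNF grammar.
The grammar has no ε-productions or unit productions to eliminate.
S → a B has terminal a in a right-hand side of length ≥ 2: introduce T_a → a and use T_a in place of a.
B → b is already in CNF (single terminal) – keep it.
S → a B becomes S → T_a B.
Resulting CNF grammar (3 productions): T_a → a; B → b; S → T_a B

Final answer: T_a → a; B → b; S → T_a B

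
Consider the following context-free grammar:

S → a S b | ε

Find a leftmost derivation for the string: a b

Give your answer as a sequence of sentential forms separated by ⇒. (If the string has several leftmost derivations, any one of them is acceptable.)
Start with S.
Step 1: the leftmost non-terminal is S; apply S → a S b:  a S b
Step 2: the leftmost non-terminal is S; apply S → ε:  a b

Final answer: S ⇒ a S b ⇒ a b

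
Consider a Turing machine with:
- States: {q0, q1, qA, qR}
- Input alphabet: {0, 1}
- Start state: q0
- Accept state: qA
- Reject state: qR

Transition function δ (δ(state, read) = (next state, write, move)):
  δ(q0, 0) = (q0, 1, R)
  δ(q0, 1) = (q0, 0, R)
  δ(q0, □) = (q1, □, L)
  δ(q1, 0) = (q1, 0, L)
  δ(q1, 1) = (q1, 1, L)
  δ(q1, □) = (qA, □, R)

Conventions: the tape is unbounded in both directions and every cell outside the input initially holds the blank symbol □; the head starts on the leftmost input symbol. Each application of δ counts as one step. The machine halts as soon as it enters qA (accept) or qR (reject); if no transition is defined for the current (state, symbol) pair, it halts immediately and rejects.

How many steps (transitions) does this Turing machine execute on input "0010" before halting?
Step 0: [q0]0010 (head at position 0)
Step 1: δ(q0, 0) = (q0, 1, R)  ⊢  1[q0]010 (head at position 1)
Step 2: δ(q0, 0) = (q0, 1, R)  ⊢  11[q0]10 (head at position 2)
Step 3: δ(q0, 1) = (q0, 0, R)  ⊢  110[q0]0 (head at position 3)
Step 4: δ(q0, 0) = (q0, 1, R)  ⊢  1101[q0]□ (head at position 4)
Step 5: δ(q0, □) = (q1, □, L)  ⊢  110[q1]1□ (head at position 3)
Step 6: δ(q1, 1) = (q1, 1, L)  ⊢  11[q1]01□ (head at position 2)
Step 7: δ(q1, 0) = (q1, 0, L)  ⊢  1[q1]101□ (head at position 1)
Step 8: δ(q1, 1) = (q1, 1, L)  ⊢  [q1]1101□ (head at position 0)
Step 9: δ(q1, 1) = (q1, 1, L)  ⊢  [q1]□1101□ (head at position -1)
Step 10: δ(q1, □) = (qA, □, R)  ⊢  □[qA]1101□ (head at position 0)
The machine is in qA, so it halts and accepts.
Number of transitions executed: 10.

Final answer: 10 steps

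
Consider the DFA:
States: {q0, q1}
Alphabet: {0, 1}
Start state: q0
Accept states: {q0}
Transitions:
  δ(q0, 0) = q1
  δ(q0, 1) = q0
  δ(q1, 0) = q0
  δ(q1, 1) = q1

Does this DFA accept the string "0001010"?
Processing string "0001010":
  q0 --0--> q1
  q1 --0--> q0
  q0 --0--> q1
  q1 --1--> q1
  q1 --0--> q0
  q0 --1--> q0
  q0 --0--> q1
Final state: q1
Accept states: {q0}
q1 is not an accept state, so the string is rejected.

Final answer: No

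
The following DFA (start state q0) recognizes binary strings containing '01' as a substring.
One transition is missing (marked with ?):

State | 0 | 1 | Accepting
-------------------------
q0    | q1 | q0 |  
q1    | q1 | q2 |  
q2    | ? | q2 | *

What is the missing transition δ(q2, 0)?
q2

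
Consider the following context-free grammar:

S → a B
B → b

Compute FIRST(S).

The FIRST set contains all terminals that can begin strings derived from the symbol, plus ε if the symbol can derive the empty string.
S has the single production S → a B, whose right-hand side begins with the terminal a. So FIRST(S) = {a}.

Final answer: {a}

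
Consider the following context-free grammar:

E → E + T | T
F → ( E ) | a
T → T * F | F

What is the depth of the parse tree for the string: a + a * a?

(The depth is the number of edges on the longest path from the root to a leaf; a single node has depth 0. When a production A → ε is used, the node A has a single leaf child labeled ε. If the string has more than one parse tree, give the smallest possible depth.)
The grammar is unambiguous; the parse tree of a + a * a is:
E → E + T at the root (depth 0).
  Left E (depth 1) → T (2) → F (3) → a (4).
  Right T (depth 1) → T * F; that T (2) → F (3) → a (4); F (2) → a (3).
The longest root-to-leaf paths have 4 edges.
Depth = 4.

Final answer: 4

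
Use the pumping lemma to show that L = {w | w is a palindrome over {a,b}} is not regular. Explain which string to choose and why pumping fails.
Language: L = {w | w is a palindrome over {a,b}} (strings that read the same forwards and backwards)
Step 1: Assume for contradiction that L is regular, with pumping length p.
Step 2: Choose s = a^p b a^p. Then s ∈ L (it reads the same forwards and backwards) and |s| ≥ p.
Step 3: Consider any decomposition s = xyz with |xy| ≤ p and |y| > 0. Since |xy| ≤ p and the first p symbols of s are all a's, y = a^k for some k with 1 ≤ k ≤ p.
Step 4: Pumping up (i = 2): xy²z = a^(p+k) b a^p. Its reverse is a^p b a^(p+k) ≠ a^(p+k) b a^p (the single b is no longer in the middle), so xy²z is not a palindrome and xy²z ∉ L.
This contradicts the pumping lemma, so L is not regular.

Final answer: Choose s = a^p b a^p. Since |xy| ≤ p, y = a^k with k ≥ 1. Then xy²z = a^(p+k) b a^p is not a palindrome, so ∉ L.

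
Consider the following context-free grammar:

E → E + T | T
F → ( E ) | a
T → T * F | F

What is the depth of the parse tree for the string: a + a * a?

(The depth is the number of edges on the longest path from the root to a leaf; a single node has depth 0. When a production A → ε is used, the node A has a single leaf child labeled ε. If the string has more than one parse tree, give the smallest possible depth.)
The grammar is unambiguous; the parse tree of a + a * a is:
E → E + T at the root (depth 0).
  Left E (depth 1) → T (2) → F (3) → a (4).
  Right T (depth 1) → T * F; that T (2) → F (3) → a (4); F (2) → a (3).
The longest root-to-leaf paths have 4 edges.
Depth = 4.

Final answer: 4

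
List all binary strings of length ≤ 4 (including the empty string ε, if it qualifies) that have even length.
Checking every binary string of length 0 to 4:
  Length 0: accepted: ε | rejected: (none)
  Length 1: accepted: (none) | rejected: 0, 1
  Length 2: accepted: 00, 01, 10, 11 | rejected: (none)
  Length 3: accepted: (none) | rejected: 000, 001, 010, 011, 100, 101, 110, 111
  Length 4: accepted: 0000, 0001, 0010, 0011, 0100, 0101, 0110, 0111, 1000, 1001, 1010, 1011, 1100, 1101, 1110, 1111 | rejected: (none)
Total: 21 string(s).

Final answer: ε, 00, 01, 10, 11, 0000, 0001, 0010, 0011, 0100, 0101, 0110, 0111, 1000, 1001, 1010, 1011, 1100, 1101, 1110, 1111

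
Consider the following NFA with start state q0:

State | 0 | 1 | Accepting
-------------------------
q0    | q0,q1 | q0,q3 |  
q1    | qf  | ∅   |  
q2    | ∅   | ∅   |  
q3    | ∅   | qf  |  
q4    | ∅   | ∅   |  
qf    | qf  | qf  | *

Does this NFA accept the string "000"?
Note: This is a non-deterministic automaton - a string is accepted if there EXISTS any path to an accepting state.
Track the set of states the NFA could be in: start {q0}
Read '0': {q0} → {q0, q1}
Read '0': {q0, q1} → {q0, q1, qf}
Read '0': {q0, q1, qf} → {q0, q1, qf}
Final set {q0, q1, qf} contains accepting state(s) {qf} → accepted.

Final answer: Yes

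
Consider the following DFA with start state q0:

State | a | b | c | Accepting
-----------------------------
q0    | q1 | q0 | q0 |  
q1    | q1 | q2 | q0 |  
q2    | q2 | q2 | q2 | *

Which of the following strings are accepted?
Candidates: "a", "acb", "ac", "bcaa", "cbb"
"a": q0 → q1; q1 is not accepting → rejected
"acb": q0 → q1 → q0 → q0; q0 is not accepting → rejected
"ac": q0 → q1 → q0; q0 is not accepting → rejected
"bcaa": q0 → q0 → q0 → q1 → q1; q1 is not accepting → rejected
"cbb": q0 → q0 → q0 → q0; q0 is not accepting → rejected

Final answer: None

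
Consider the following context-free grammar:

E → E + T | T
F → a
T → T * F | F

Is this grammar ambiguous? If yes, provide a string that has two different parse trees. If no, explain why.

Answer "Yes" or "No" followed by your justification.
This is the standard stratified expression grammar: '+' is introduced only by the left-recursive rule E → E + T and '*' only by the left-recursive rule T → T * F, with F → a. For any string, the last '+' must be the one produced at the root E (everything after it is a T containing no '+'), and likewise within each T the last '*' is produced at its root. This fixes the parse tree uniquely (left-associative, '*' binding tighter than '+'), so every string has exactly one parse tree.

Final answer: No - the grammar is unambiguous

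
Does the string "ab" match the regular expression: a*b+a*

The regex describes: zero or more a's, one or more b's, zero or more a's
Yes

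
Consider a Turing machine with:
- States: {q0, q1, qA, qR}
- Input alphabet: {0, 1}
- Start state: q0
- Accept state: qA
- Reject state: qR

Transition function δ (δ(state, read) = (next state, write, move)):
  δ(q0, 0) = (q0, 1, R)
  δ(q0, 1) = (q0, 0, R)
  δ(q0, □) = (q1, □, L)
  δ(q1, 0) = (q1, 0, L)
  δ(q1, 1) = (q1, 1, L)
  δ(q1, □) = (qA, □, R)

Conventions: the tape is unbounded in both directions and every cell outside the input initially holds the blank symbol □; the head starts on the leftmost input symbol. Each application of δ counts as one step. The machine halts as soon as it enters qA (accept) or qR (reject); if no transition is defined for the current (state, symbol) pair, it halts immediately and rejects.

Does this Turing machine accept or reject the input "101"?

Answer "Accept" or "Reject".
Step 0: [q0]101 (head at position 0)
Step 1: δ(q0, 1) = (q0, 0, R)  ⊢  0[q0]01 (head at position 1)
Step 2: δ(q0, 0) = (q0, 1, R)  ⊢  01[q0]1 (head at position 2)
Step 3: δ(q0, 1) = (q0, 0, R)  ⊢  010[q0]□ (head at position 3)
Step 4: δ(q0, □) = (q1, □, L)  ⊢  01[q1]0□ (head at position 2)
Step 5: δ(q1, 0) = (q1, 0, L)  ⊢  0[q1]10□ (head at position 1)
Step 6: δ(q1, 1) = (q1, 1, L)  ⊢  [q1]010□ (head at position 0)
Step 7: δ(q1, 0) = (q1, 0, L)  ⊢  [q1]□010□ (head at position -1)
Step 8: δ(q1, □) = (qA, □, R)  ⊢  □[qA]010□ (head at position 0)
The machine is in qA, so it halts and accepts.

Final answer: Accept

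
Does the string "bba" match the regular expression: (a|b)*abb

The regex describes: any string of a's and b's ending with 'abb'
No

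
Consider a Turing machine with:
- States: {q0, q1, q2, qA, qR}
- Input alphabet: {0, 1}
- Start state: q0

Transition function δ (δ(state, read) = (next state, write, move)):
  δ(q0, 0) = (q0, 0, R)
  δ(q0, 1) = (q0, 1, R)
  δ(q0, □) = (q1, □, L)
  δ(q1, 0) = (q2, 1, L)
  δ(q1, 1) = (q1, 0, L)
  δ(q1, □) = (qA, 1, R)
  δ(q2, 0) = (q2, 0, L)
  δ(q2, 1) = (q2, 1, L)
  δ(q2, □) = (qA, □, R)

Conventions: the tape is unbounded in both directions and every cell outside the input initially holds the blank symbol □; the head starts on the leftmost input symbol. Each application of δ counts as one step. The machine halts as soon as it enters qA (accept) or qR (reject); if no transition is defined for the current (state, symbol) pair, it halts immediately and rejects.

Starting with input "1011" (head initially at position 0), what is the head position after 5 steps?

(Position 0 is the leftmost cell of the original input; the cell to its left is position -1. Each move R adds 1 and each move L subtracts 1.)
Step 0: [q0]1011 (head at position 0)
Step 1: δ(q0, 1) = (q0, 1, R)  ⊢  1[q0]011 (head at position 1)
Step 2: δ(q0, 0) = (q0, 0, R)  ⊢  10[q0]11 (head at position 2)
Step 3: δ(q0, 1) = (q0, 1, R)  ⊢  101[q0]1 (head at position 3)
Step 4: δ(q0, 1) = (q0, 1, R)  ⊢  1011[q0]□ (head at position 4)
Step 5: δ(q0, □) = (q1, □, L)  ⊢  101[q1]1□ (head at position 3)
Head position after 5 steps: 3

Final answer: Position 3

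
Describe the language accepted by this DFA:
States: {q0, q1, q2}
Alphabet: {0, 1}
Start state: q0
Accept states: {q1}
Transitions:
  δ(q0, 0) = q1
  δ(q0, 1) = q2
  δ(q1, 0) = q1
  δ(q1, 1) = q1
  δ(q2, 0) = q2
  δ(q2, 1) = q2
Analyzing the DFA structure:
Start state: q0
Accept states: {q1}
Interpreting what each state remembers (checking against the transitions):
  q0: nothing has been read yet
  q1: the first symbol was 0
  q2: the first symbol was 1 (trap state)
  δ(q0, 0): in q0 (nothing has been read yet), after reading 0 we have: the first symbol was 0 → q1
  δ(q0, 1): in q0 (nothing has been read yet), after reading 1 we have: the first symbol was 1 (trap state) → q2
  δ(q1, 0): in q1 (the first symbol was 0), after reading 0 we have: the first symbol was 0 → q1
  δ(q1, 1): in q1 (the first symbol was 0), after reading 1 we have: the first symbol was 0 → q1
  δ(q2, 0): in q2 (the first symbol was 1 (trap state)), after reading 0 we have: the first symbol was 1 (trap state) → q2
  δ(q2, 1): in q2 (the first symbol was 1 (trap state)), after reading 1 we have: the first symbol was 1 (trap state) → q2
A string is accepted iff it ends in {q1}, i.e. the first symbol was 0.
Language: All binary strings starting with 0

Final answer: All binary strings starting with 0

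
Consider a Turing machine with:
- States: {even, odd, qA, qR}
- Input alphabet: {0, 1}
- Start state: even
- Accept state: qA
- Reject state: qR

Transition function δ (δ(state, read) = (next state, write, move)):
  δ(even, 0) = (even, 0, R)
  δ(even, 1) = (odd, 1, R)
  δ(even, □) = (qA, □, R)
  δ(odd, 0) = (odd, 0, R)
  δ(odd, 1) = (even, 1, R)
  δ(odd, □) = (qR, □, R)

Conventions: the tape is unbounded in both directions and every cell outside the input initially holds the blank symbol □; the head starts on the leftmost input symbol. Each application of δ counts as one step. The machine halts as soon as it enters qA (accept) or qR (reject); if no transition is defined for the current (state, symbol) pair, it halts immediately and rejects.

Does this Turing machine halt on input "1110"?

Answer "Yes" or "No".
Step 0: [even]1110 (head at position 0)
Step 1: δ(even, 1) = (odd, 1, R)  ⊢  1[odd]110 (head at position 1)
Step 2: δ(odd, 1) = (even, 1, R)  ⊢  11[even]10 (head at position 2)
Step 3: δ(even, 1) = (odd, 1, R)  ⊢  111[odd]0 (head at position 3)
Step 4: δ(odd, 0) = (odd, 0, R)  ⊢  1110[odd]□ (head at position 4)
Step 5: δ(odd, □) = (qR, □, R)  ⊢  1110□[qR]□ (head at position 5)
The machine is in qR, so it halts and rejects.
It halts after 5 steps.

Final answer: Yes - halts after 5 steps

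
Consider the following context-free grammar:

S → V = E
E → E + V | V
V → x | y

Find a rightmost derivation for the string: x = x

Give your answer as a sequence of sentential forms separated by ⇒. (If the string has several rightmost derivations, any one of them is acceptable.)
Start with S.
Step 1: the rightmost non-terminal is S; apply S → V = E:  V = E
Step 2: the rightmost non-terminal is E; apply E → V:  V = V
Step 3: the rightmost non-terminal is V; apply V → x:  V = x
Step 4: the rightmost non-terminal is V; apply V → x:  x = x

Final answer: S ⇒ V = E ⇒ V = V ⇒ V = x ⇒ x = x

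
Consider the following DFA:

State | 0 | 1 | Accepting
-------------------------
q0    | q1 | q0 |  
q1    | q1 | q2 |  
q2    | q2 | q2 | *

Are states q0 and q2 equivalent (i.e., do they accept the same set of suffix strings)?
Try the suffix ε (the empty string).
From q0: q0 — not accepting.
From q2: q2 — accepting.
The two states disagree on this suffix, so they are not equivalent.

Final answer: No. Distinguishing string: ε (the empty string) - accepted from q2 but not from q0.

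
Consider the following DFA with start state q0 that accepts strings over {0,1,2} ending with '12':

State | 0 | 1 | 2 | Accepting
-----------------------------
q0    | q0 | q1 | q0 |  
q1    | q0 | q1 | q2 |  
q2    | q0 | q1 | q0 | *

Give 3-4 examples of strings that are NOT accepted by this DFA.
Any strings that end in a non-accepting state work; for example:
"10": q0 → q1 → q0; q0 is not accepting → rejected
"111": q0 → q1 → q1 → q1; q1 is not accepting → rejected
"0201": q0 → q0 → q0 → q0 → q1; q1 is not accepting → rejected
"1202": q0 → q1 → q2 → q0 → q0; q0 is not accepting → rejected

Final answer: "10", "111", "0201", "1202"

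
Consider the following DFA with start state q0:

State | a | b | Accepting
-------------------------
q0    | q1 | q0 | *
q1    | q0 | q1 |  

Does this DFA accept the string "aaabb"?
Start in q0.
Read 'a': q0 → q1
Read 'a': q1 → q0
Read 'a': q0 → q1
Read 'b': q1 → q1
Read 'b': q1 → q1
Final state q1 is not accepting, so the string is rejected.

Final answer: No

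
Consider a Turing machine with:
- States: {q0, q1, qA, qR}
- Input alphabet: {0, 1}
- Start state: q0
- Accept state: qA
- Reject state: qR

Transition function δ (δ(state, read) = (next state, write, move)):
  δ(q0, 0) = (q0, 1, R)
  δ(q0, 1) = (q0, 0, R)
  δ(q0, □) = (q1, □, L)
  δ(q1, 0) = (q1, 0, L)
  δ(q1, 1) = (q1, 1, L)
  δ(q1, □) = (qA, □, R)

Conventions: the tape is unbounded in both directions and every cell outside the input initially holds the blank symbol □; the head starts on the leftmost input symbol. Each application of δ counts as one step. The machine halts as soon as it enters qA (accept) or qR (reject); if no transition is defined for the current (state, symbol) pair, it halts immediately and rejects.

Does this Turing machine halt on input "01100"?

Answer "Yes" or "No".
Step 0: [q0]01100 (head at position 0)
Step 1: δ(q0, 0) = (q0, 1, R)  ⊢  1[q0]1100 (head at position 1)
Step 2: δ(q0, 1) = (q0, 0, R)  ⊢  10[q0]100 (head at position 2)
Step 3: δ(q0, 1) = (q0, 0, R)  ⊢  100[q0]00 (head at position 3)
Step 4: δ(q0, 0) = (q0, 1, R)  ⊢  1001[q0]0 (head at position 4)
Step 5: δ(q0, 0) = (q0, 1, R)  ⊢  10011[q0]□ (head at position 5)
Step 6: δ(q0, □) = (q1, □, L)  ⊢  1001[q1]1□ (head at position 4)
Step 7: δ(q1, 1) = (q1, 1, L)  ⊢  100[q1]11□ (head at position 3)
Step 8: δ(q1, 1) = (q1, 1, L)  ⊢  10[q1]011□ (head at position 2)
Step 9: δ(q1, 0) = (q1, 0, L)  ⊢  1[q1]0011□ (head at position 1)
Step 10: δ(q1, 0) = (q1, 0, L)  ⊢  [q1]10011□ (head at position 0)
Step 11: δ(q1, 1) = (q1, 1, L)  ⊢  [q1]□10011□ (head at position -1)
Step 12: δ(q1, □) = (qA, □, R)  ⊢  □[qA]10011□ (head at position 0)
The machine is in qA, so it halts and accepts.
It halts after 12 steps.

Final answer: Yes - halts after 12 steps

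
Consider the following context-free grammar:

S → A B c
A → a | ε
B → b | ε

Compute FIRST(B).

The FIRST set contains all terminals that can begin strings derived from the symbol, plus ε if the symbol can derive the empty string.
B → b contributes b; B → ε makes B nullable, contributing ε. FIRST(B) = {b, ε}.

Final answer: {b, ε}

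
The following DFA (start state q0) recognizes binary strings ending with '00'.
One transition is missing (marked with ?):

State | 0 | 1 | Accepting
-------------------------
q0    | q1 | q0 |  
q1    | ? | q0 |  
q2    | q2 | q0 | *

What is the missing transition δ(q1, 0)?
q2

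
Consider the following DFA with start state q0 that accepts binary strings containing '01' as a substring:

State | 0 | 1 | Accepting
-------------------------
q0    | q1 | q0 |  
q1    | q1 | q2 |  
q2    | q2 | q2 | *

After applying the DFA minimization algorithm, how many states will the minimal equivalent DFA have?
All 3 states are reachable from q0, so none can be removed as unreachable.
Table-filling: first mark every (accepting, non-accepting) pair as distinguishable (accepting: {q2}; non-accepting: {q0, q1}).
Round 1: (q0, q1) on '1' go to q0 and q2, already distinguishable → mark.
Every pair of states is distinguishable, so the DFA is already minimal.
Equivalence classes: {q0}, {q1}, {q2} → 3 states.

Final answer: 3 states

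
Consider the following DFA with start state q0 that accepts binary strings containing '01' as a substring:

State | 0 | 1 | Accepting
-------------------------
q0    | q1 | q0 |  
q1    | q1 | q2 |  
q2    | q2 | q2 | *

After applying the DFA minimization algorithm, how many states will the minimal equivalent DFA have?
All 3 states are reachable from q0, so none can be removed as unreachable.
Table-filling: first mark every (accepting, non-accepting) pair as distinguishable (accepting: {q2}; non-accepting: {q0, q1}).
Round 1: (q0, q1) on '1' go to q0 and q2, already distinguishable → mark.
Every pair of states is distinguishable, so the DFA is already minimal.
Equivalence classes: {q0}, {q1}, {q2} → 3 states.

Final answer: 3 states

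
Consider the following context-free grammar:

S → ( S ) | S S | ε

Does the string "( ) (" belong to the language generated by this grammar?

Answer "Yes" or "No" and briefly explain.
Each production adds parentheses only in matched pairs (S → ( S )) or none at all, so every derived string has equally many '(' and ')'. The string ( ) ( has two '(' and one ')', so it cannot be derived.

Final answer: No - no valid derivation exists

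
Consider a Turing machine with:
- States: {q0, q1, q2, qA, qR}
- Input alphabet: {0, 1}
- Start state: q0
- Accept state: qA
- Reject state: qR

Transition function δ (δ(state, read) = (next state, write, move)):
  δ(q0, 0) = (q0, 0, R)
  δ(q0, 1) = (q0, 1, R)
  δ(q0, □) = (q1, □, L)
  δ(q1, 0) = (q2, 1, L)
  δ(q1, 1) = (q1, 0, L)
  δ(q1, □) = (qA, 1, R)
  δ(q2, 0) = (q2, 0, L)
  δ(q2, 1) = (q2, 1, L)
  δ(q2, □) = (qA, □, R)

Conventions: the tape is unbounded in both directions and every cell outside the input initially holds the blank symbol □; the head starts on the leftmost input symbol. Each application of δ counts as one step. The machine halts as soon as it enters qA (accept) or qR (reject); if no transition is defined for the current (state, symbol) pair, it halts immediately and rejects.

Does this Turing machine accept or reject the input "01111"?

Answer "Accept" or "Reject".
Step 0: [q0]01111 (head at position 0)
Step 1: δ(q0, 0) = (q0, 0, R)  ⊢  0[q0]1111 (head at position 1)
Step 2: δ(q0, 1) = (q0, 1, R)  ⊢  01[q0]111 (head at position 2)
Step 3: δ(q0, 1) = (q0, 1, R)  ⊢  011[q0]11 (head at position 3)
Step 4: δ(q0, 1) = (q0, 1, R)  ⊢  0111[q0]1 (head at position 4)
Step 5: δ(q0, 1) = (q0, 1, R)  ⊢  01111[q0]□ (head at position 5)
Step 6: δ(q0, □) = (q1, □, L)  ⊢  0111[q1]1□ (head at position 4)
Step 7: δ(q1, 1) = (q1, 0, L)  ⊢  011[q1]10□ (head at position 3)
Step 8: δ(q1, 1) = (q1, 0, L)  ⊢  01[q1]100□ (head at position 2)
Step 9: δ(q1, 1) = (q1, 0, L)  ⊢  0[q1]1000□ (head at position 1)
Step 10: δ(q1, 1) = (q1, 0, L)  ⊢  [q1]00000□ (head at position 0)
Step 11: δ(q1, 0) = (q2, 1, L)  ⊢  [q2]□10000□ (head at position -1)
Step 12: δ(q2, □) = (qA, □, R)  ⊢  □[qA]10000□ (head at position 0)
The machine is in qA, so it halts and accepts.

Final answer: Accept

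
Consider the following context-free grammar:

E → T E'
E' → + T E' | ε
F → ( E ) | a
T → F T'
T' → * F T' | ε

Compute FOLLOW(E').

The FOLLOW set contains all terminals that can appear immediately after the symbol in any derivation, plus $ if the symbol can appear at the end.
Useful FIRST sets: FIRST(E') = {+, ε}, FIRST(T') = {*, ε} (both E' and T' are nullable).
FOLLOW(E): E is the start symbol → $; E appears in F → ( E ) followed by ')' → FOLLOW(E) = {), $}.
FOLLOW(E'): E' appears at the right end of E → T E' and of E' → + T E', so FOLLOW(E') ⊇ FOLLOW(E) (the second occurrence adds nothing new). FOLLOW(E') = {), $}.

Final answer: {$, )}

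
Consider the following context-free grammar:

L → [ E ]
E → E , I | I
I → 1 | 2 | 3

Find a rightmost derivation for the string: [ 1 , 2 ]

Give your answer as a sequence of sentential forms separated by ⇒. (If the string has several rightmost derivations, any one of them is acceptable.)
Start with L.
Step 1: the rightmost non-terminal is L; apply L → [ E ]:  [ E ]
Step 2: the rightmost non-terminal is E; apply E → E , I:  [ E , I ]
Step 3: the rightmost non-terminal is I; apply I → 2:  [ E , 2 ]
Step 4: the rightmost non-terminal is E; apply E → I:  [ I , 2 ]
Step 5: the rightmost non-terminal is I; apply I → 1:  [ 1 , 2 ]

Final answer: L ⇒ [ E ] ⇒ [ E , I ] ⇒ [ E , 2 ] ⇒ [ I , 2 ] ⇒ [ 1 , 2 ]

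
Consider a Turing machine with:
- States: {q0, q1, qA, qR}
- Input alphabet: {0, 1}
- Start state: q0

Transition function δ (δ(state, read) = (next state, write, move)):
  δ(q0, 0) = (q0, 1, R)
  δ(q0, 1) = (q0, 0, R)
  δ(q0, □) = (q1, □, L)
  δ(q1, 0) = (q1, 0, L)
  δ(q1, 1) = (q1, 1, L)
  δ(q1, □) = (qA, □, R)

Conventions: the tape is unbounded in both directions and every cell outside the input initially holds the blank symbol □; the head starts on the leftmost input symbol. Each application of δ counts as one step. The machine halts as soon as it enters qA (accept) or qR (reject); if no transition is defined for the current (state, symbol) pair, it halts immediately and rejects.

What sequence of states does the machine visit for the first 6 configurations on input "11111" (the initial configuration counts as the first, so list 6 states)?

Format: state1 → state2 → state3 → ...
Step 0: [q0]11111 (head at position 0)
Step 1: δ(q0, 1) = (q0, 0, R)  ⊢  0[q0]1111 (head at position 1)
Step 2: δ(q0, 1) = (q0, 0, R)  ⊢  00[q0]111 (head at position 2)
Step 3: δ(q0, 1) = (q0, 0, R)  ⊢  000[q0]11 (head at position 3)
Step 4: δ(q0, 1) = (q0, 0, R)  ⊢  0000[q0]1 (head at position 4)
Step 5: δ(q0, 1) = (q0, 0, R)  ⊢  00000[q0]□ (head at position 5)
Reading off the states of these 6 configurations: q0 → q0 → q0 → q0 → q0 → q0

Final answer: q0 → q0 → q0 → q0 → q0 → q0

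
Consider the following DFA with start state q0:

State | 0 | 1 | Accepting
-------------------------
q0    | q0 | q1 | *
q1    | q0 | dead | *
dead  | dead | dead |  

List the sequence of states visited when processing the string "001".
q0 → q0 → q0 → q1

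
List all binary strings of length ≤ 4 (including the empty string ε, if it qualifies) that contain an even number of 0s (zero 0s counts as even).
Checking every binary string of length 0 to 4:
  Length 0: accepted: ε | rejected: (none)
  Length 1: accepted: 1 | rejected: 0
  Length 2: accepted: 00, 11 | rejected: 01, 10
  Length 3: accepted: 001, 010, 100, 111 | rejected: 000, 011, 101, 110
  Length 4: accepted: 0000, 0011, 0101, 0110, 1001, 1010, 1100, 1111 | rejected: 0001, 0010, 0100, 0111, 1000, 1011, 1101, 1110
Total: 16 string(s).

Final answer: ε, 1, 00, 11, 001, 010, 100, 111, 0000, 0011, 0101, 0110, 1001, 1010, 1100, 1111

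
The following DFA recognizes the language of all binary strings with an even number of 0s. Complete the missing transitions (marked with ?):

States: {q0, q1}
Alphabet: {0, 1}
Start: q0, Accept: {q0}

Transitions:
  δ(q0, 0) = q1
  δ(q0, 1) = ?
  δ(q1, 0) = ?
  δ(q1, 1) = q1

What each state remembers (consistent with the given transitions and accept states):
  q0: an even number of 0s has been read so far
  q1: an odd number of 0s has been read so far
Filling in the missing entries:
  δ(q0, 1): in q0 (an even number of 0s has been read so far), after reading 1 we have: an even number of 0s has been read so far → q0
  δ(q1, 0): in q1 (an odd number of 0s has been read so far), after reading 0 we have: an even number of 0s has been read so far → q0

Final answer: δ(q0, 1) = q0; δ(q1, 0) = q0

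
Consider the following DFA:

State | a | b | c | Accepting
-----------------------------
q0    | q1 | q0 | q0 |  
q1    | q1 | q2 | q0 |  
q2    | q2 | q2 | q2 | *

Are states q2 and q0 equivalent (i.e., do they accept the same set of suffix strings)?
Try the suffix ε (the empty string).
From q2: q2 — accepting.
From q0: q0 — not accepting.
The two states disagree on this suffix, so they are not equivalent.

Final answer: No. Distinguishing string: ε (the empty string) - accepted from q2 but not from q0.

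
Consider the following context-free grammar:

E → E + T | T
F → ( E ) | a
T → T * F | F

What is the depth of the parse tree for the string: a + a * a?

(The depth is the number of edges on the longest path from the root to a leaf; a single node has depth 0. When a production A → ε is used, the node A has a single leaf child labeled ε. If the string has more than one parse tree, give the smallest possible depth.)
The grammar is unambiguous; the parse tree of a + a * a is:
E → E + T at the root (depth 0).
  Left E (depth 1) → T (2) → F (3) → a (4).
  Right T (depth 1) → T * F; that T (2) → F (3) → a (4); F (2) → a (3).
The longest root-to-leaf paths have 4 edges.
Depth = 4.

Final answer: 4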